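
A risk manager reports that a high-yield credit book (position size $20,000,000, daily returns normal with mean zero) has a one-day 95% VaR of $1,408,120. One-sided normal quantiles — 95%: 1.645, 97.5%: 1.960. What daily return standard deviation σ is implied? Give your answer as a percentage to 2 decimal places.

4.28%

VaR as a fraction: $1,408,120 / $20,000,000 = 7.041%.
σ = VaR / z = 7.041% / 1.645 = 4.280%.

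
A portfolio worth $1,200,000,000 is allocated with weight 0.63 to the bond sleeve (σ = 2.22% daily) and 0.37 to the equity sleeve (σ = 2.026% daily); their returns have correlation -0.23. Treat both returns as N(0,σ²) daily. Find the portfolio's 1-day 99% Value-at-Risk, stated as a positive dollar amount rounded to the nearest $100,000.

σ_p² = 0.63²·2.22² + 0.37²·2.026² + 2·-0.23·0.63·0.37·2.22·2.026 = 2.0357 (%²).
σ_p = √2.0357 = 1.427%.
At 99%, z = 2.326.
VaR = 2.326 × 1.427% = 3.319%; on $1,200,000,000 that is $39,828,000.

$39,800,000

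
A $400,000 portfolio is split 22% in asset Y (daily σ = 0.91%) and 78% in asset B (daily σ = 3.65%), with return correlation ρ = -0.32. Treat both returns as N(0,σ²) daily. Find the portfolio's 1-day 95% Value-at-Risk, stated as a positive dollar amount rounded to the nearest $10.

σ_p² = 0.22²·0.91² + 0.78²·3.65² + 2·-0.32·0.22·0.78·0.91·3.65 = 7.7807 (%²).
σ_p = √7.7807 = 2.789%.
At 95%, z = 1.645.
VaR = 1.645 × 2.789% = 4.588%; on $400,000 that is $18,352.

$18,350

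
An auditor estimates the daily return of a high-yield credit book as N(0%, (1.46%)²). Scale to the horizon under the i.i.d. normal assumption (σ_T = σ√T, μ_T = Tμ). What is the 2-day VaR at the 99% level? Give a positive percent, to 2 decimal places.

4.80%

At 99%, z = 2.326.
σ_{2d} = 1.46% × √2 = 2.065%.
VaR = 2.326 × 2.065% = 4.803%.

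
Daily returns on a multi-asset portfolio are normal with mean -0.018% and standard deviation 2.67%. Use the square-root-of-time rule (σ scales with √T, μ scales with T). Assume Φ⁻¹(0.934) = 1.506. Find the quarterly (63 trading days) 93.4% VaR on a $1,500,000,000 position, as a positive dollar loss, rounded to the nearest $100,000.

σ_{63d} = 2.67% × √63 = 21.192%; μ_{63d} = 63 × -0.018% = -1.134%.
VaR = −(-1.134%) + 1.506 × 21.192% = 33.049%.
On $1,500,000,000: 0.33049 × $1,500,000,000 = $495,735,000.

$495,700,000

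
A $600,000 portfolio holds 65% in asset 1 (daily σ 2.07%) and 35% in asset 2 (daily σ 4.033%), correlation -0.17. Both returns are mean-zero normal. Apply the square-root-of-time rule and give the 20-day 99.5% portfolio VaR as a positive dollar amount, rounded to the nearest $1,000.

$123,000

σ_p = √(0.65²·2.07² + 0.35²·4.033² + 2·-0.17·0.65·0.35·2.07·4.033) = 1.777%.
σ_{20d} = 1.777% × √20 = 7.947%.
z(99.5%) = 2.576.
VaR = 2.576 × 7.947% = 20.471%; on $600,000 that is $122,826.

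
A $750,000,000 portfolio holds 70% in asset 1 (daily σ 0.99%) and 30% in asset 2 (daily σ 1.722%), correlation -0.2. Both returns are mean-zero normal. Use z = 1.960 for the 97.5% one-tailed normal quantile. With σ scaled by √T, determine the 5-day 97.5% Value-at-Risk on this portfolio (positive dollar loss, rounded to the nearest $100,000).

σ_p = √(0.7²·0.99² + 0.3²·1.722² + 2·-0.2·0.7·0.3·0.99·1.722) = 0.777%.
σ_{5d} = 0.777% × √5 = 1.737%.
VaR = 1.960 × 1.737% = 3.405%; on $750,000,000 that is $25,537,500.

$25,500,000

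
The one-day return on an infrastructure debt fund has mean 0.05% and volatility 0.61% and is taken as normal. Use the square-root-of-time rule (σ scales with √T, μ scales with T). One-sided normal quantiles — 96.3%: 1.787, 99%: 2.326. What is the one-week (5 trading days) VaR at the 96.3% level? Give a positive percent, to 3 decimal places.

σ_{5d} = 0.61% × √5 = 1.364%; μ_{5d} = 5 × 0.05% = 0.250%.
VaR = −(0.250%) + 1.787 × 1.364% = 2.187%.

2.187%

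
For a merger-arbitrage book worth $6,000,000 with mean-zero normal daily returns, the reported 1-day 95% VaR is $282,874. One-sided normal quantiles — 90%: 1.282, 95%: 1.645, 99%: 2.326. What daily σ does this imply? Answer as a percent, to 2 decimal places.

2.87%

VaR as a fraction: $282,874 / $6,000,000 = 4.715%.
σ = VaR / z = 4.715% / 1.645 = 2.866%.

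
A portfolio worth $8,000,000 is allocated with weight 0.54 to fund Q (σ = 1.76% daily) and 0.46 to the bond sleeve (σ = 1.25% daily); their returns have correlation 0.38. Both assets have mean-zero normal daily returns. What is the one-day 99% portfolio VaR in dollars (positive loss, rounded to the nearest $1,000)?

σ_p² = 0.54²·1.76² + 0.46²·1.25² + 2·0.38·0.54·0.46·1.76·1.25 = 1.6492 (%²).
σ_p = √1.6492 = 1.284%.
At 99%, z = 2.326.
VaR = 2.326 × 1.284% = 2.987%; on $8,000,000 that is $238,960.

$239,000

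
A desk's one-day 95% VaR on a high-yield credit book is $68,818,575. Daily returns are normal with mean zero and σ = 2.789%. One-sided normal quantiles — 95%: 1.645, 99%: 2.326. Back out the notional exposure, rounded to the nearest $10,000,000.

VaR as a fraction of value: z·σ = 1.645 × 2.789% = 4.58791%.
Position = $68,818,575 / 0.045879 = $1,500,000,000.

$1,500,000,000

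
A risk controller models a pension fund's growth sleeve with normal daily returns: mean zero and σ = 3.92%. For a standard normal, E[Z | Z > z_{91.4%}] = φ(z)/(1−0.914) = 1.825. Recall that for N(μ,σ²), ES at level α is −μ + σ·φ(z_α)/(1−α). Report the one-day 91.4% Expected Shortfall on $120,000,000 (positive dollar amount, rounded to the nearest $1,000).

$8,585,000

ES = 3.92% × 1.825 = 7.154%.
On $120,000,000: 0.07154 × $120,000,000 = $8,584,800.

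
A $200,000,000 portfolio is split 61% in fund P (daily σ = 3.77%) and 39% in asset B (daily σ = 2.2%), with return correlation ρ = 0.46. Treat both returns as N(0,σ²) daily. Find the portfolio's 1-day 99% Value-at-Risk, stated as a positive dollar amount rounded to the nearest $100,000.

$13,000,000

σ_p² = 0.61²·3.77² + 0.39²·2.2² + 2·0.46·0.61·0.39·3.77·2.2 = 7.8401 (%²).
σ_p = √7.8401 = 2.800%.
At 99%, z = 2.326.
VaR = 2.326 × 2.800% = 6.513%; on $200,000,000 that is $13,026,000.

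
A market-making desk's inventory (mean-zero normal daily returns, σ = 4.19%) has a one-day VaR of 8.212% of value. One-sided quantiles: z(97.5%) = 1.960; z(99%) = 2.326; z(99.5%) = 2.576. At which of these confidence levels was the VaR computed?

97.5%

Implied z = VaR/σ = 8.212 / 4.19 = 1.960.
This matches z(97.5%) = 1.960.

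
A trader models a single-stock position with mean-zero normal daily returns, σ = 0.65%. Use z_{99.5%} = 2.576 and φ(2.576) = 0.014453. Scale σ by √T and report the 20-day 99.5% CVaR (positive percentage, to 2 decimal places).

σ_{20d} = 0.65% × √20 = 2.907%.
ES multiplier = φ(z)/(1−α) = 0.014453/0.005 = 2.891.
ES = 2.907% × 2.891 = 8.404%.

8.40%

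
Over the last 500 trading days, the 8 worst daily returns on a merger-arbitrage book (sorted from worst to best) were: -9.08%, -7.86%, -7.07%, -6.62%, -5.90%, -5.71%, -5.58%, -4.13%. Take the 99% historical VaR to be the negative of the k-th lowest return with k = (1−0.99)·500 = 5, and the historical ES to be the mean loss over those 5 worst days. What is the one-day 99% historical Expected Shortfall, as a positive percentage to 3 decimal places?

The 5 worst returns sum to -36.53%.
ES = −(-36.53%) / 5 = 7.306%.

7.306%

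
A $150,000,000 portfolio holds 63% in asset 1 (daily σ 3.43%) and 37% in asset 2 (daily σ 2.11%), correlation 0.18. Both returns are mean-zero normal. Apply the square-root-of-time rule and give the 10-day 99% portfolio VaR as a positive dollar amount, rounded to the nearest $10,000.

$26,770,000

σ_p = √(0.63²·3.43² + 0.37²·2.11² + 2·0.18·0.63·0.37·3.43·2.11) = 2.426%.
σ_{10d} = 2.426% × √10 = 7.672%.
z(99%) = 2.326.
VaR = 2.326 × 7.672% = 17.845%; on $150,000,000 that is $26,767,500.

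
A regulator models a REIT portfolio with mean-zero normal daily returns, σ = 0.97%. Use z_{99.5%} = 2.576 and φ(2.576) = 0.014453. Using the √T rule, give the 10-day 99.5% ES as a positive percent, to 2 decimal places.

σ_{10d} = 0.97% × √10 = 3.067%.
ES multiplier = φ(z)/(1−α) = 0.014453/0.005 = 2.891.
ES = 3.067% × 2.891 = 8.867%.

8.87%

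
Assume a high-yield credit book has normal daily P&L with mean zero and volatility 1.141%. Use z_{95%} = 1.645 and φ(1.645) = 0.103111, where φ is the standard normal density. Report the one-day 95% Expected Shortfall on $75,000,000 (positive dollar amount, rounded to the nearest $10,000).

$1,760,000

Tail multiplier: φ(z)/(1−α) = 0.103111 / 0.05 = 2.062.
ES = 1.141% × 2.062 = 2.353%.
On $75,000,000: 0.02353 × $75,000,000 = $1,764,750.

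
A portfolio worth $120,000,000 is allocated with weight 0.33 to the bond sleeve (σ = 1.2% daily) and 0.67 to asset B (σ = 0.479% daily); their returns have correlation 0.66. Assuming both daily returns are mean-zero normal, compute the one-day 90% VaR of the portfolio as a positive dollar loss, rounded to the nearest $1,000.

$1,006,000

σ_p² = 0.33²·1.2² + 0.67²·0.479² + 2·0.66·0.33·0.67·1.2·0.479 = 0.4276 (%²).
σ_p = √0.4276 = 0.654%.
At 90%, z = 1.282.
VaR = 1.282 × 0.654% = 0.838%; on $120,000,000 that is $1,005,600.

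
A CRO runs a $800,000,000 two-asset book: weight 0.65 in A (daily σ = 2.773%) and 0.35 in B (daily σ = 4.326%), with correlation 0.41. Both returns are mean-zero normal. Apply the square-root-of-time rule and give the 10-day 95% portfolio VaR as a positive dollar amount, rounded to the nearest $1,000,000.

$116,000,000

σ_p = √(0.65²·2.773² + 0.35²·4.326² + 2·0.41·0.65·0.35·2.773·4.326) = 2.789%.
σ_{10d} = 2.789% × √10 = 8.820%.
z(95%) = 1.645.
VaR = 1.645 × 8.820% = 14.509%; on $800,000,000 that is $116,072,000.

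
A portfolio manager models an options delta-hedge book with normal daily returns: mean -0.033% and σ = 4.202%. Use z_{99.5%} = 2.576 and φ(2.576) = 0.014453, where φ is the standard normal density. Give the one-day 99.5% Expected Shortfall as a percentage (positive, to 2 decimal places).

12.18%

Tail multiplier: φ(z)/(1−α) = 0.014453 / 0.005 = 2.891.
ES = −(-0.033%) + 4.202% × 2.891 = 12.181%.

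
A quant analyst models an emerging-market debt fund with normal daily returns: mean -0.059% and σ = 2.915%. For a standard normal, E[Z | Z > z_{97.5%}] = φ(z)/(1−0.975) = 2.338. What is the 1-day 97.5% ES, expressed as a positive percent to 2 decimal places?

6.87%

ES = −(-0.059%) + 2.915% × 2.338 = 6.874%.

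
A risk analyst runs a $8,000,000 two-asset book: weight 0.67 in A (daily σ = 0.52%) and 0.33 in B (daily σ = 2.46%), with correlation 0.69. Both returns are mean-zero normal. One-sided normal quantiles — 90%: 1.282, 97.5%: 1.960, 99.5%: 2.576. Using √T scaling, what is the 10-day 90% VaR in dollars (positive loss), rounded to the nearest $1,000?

$351,000

σ_p = √(0.67²·0.52² + 0.33²·2.46² + 2·0.69·0.67·0.33·0.52·2.46) = 1.082%.
σ_{10d} = 1.082% × √10 = 3.422%.
VaR = 1.282 × 3.422% = 4.387%; on $8,000,000 that is $350,960.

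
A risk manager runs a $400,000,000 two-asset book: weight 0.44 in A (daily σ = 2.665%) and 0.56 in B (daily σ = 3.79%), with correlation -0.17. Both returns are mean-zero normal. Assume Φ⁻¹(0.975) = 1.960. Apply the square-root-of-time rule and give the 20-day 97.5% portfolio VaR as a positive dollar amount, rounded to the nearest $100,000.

σ_p = √(0.44²·2.665² + 0.56²·3.79² + 2·-0.17·0.44·0.56·2.665·3.79) = 2.244%.
σ_{20d} = 2.244% × √20 = 10.035%.
VaR = 1.960 × 10.035% = 19.669%; on $400,000,000 that is $78,676,000.

$78,700,000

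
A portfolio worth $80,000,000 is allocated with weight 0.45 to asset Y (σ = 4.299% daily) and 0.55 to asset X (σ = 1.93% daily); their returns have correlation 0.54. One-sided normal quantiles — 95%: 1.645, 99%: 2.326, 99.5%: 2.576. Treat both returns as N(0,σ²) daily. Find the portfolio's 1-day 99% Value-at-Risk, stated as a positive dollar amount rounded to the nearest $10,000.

$4,950,000

σ_p² = 0.45²·4.299² + 0.55²·1.93² + 2·0.54·0.45·0.55·4.299·1.93 = 7.0871 (%²).
σ_p = √7.0871 = 2.662%.
VaR = 2.326 × 2.662% = 6.192%; on $80,000,000 that is $4,953,600.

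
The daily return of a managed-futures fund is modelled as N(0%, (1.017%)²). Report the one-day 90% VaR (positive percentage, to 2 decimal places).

1.30%

At 90% one-sided, z = 1.282.
VaR = z·σ = 1.282 × 1.017% = 1.304%.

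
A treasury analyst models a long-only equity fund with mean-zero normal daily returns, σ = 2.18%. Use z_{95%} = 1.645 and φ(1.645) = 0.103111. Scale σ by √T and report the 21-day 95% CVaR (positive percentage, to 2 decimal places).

20.60%

σ_{21d} = 2.18% × √21 = 9.990%.
ES multiplier = φ(z)/(1−α) = 0.103111/0.05 = 2.062.
ES = 9.990% × 2.062 = 20.599%.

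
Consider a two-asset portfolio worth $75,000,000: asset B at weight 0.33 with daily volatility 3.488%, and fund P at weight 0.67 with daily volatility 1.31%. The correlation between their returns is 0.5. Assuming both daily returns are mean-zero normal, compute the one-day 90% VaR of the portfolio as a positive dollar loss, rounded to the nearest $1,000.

σ_p² = 0.33²·3.488² + 0.67²·1.31² + 2·0.5·0.33·0.67·3.488·1.31 = 3.1055 (%²).
σ_p = √3.1055 = 1.762%.
At 90%, z = 1.282.
VaR = 1.282 × 1.762% = 2.259%; on $75,000,000 that is $1,694,250.

$1,694,000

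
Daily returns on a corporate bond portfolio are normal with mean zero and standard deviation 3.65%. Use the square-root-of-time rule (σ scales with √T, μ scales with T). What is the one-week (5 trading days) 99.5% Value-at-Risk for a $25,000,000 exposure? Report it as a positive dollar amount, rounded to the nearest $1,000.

At 99.5%, z = 2.576.
σ_{5d} = 3.65% × √5 = 8.162%.
VaR = 2.576 × 8.162% = 21.025%.
On $25,000,000: 0.21025 × $25,000,000 = $5,256,250.

$5,256,000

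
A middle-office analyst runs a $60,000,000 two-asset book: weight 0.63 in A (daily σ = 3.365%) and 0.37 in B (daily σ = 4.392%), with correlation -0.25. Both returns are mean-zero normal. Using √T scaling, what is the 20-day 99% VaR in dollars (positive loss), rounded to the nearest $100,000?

σ_p = √(0.63²·3.365² + 0.37²·4.392² + 2·-0.25·0.63·0.37·3.365·4.392) = 2.326%.
σ_{20d} = 2.326% × √20 = 10.402%.
z(99%) = 2.326.
VaR = 2.326 × 10.402% = 24.195%; on $60,000,000 that is $14,517,000.

$14,500,000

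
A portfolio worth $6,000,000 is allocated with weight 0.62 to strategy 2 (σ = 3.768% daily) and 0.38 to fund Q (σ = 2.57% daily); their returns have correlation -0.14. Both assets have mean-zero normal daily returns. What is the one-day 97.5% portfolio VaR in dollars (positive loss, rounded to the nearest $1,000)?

$283,000

σ_p² = 0.62²·3.768² + 0.38²·2.57² + 2·-0.14·0.62·0.38·3.768·2.57 = 5.7726 (%²).
σ_p = √5.7726 = 2.403%.
At 97.5%, z = 1.960.
VaR = 1.960 × 2.403% = 4.710%; on $6,000,000 that is $282,600.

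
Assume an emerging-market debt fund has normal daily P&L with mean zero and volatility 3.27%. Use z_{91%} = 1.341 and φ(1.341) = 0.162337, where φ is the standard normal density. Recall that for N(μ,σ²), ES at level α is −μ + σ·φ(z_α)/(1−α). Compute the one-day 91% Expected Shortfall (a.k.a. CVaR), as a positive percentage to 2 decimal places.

Tail multiplier: φ(z)/(1−α) = 0.162337 / 0.09 = 1.804.
ES = 3.27% × 1.804 = 5.899%.

5.90%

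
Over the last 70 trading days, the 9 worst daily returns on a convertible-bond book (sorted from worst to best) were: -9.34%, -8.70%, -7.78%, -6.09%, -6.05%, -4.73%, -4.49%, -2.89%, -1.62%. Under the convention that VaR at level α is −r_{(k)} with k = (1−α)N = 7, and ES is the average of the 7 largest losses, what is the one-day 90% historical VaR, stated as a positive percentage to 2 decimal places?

k = 7; the 7th lowest return is -4.49%, so VaR = 4.49%.

4.49%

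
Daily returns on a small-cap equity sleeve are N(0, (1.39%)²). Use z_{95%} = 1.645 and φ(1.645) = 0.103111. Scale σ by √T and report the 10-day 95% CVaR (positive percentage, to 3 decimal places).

9.065%

σ_{10d} = 1.39% × √10 = 4.396%.
ES multiplier = φ(z)/(1−α) = 0.103111/0.05 = 2.062.
ES = 4.396% × 2.062 = 9.065%.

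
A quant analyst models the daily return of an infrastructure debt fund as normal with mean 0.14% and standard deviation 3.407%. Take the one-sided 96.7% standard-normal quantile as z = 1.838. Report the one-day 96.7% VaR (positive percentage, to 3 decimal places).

VaR = −μ + z·σ = −(0.14%) + 1.838 × 3.407% = 6.122%.

6.122%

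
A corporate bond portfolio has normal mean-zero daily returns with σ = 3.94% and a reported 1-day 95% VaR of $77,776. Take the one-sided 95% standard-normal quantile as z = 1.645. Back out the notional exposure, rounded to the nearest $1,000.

$1,200,000

VaR as a fraction of value: z·σ = 1.645 × 3.94% = 6.4813%.
Position = $77,776 / 0.064813 = $1,200,006.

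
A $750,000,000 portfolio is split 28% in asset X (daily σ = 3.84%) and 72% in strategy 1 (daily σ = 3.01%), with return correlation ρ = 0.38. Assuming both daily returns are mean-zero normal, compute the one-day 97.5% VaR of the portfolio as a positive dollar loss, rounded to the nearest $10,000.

$40,590,000

σ_p² = 0.28²·3.84² + 0.72²·3.01² + 2·0.38·0.28·0.72·3.84·3.01 = 7.6237 (%²).
σ_p = √7.6237 = 2.761%.
At 97.5%, z = 1.960.
VaR = 1.960 × 2.761% = 5.412%; on $750,000,000 that is $40,590,000.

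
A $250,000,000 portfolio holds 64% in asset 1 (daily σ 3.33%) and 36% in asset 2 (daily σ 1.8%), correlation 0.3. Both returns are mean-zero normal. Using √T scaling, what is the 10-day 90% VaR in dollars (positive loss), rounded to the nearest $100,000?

σ_p = √(0.64²·3.33² + 0.36²·1.8² + 2·0.3·0.64·0.36·3.33·1.8) = 2.406%.
σ_{10d} = 2.406% × √10 = 7.608%.
z(90%) = 1.282.
VaR = 1.282 × 7.608% = 9.753%; on $250,000,000 that is $24,382,500.

$24,400,000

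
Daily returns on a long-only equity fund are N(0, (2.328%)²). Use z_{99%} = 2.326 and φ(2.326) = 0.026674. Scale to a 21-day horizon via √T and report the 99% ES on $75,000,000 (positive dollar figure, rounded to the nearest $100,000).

σ_{21d} = 2.328% × √21 = 10.668%.
ES multiplier = φ(z)/(1−α) = 0.026674/0.01 = 2.667.
ES = 10.668% × 2.667 = 28.452%; on $75,000,000: $21,339,000.

$21,300,000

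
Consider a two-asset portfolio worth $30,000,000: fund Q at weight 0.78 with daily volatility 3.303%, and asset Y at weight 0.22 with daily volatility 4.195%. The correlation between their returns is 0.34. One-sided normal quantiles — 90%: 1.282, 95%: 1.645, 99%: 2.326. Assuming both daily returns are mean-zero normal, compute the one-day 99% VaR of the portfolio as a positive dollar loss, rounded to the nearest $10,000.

$2,110,000

σ_p² = 0.78²·3.303² + 0.22²·4.195² + 2·0.34·0.78·0.22·3.303·4.195 = 9.1061 (%²).
σ_p = √9.1061 = 3.018%.
VaR = 2.326 × 3.018% = 7.020%; on $30,000,000 that is $2,106,000.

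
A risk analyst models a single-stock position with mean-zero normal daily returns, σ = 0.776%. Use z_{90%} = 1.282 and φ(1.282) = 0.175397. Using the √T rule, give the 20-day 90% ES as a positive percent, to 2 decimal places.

6.09%

σ_{20d} = 0.776% × √20 = 3.470%.
ES multiplier = φ(z)/(1−α) = 0.175397/0.1 = 1.754.
ES = 3.470% × 1.754 = 6.086%.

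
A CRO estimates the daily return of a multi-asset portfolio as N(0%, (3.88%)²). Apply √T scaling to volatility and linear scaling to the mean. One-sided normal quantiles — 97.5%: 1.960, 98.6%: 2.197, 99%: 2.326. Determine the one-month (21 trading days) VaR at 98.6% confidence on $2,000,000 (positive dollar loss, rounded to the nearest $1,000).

$781,000

σ_{21d} = 3.88% × √21 = 17.780%.
VaR = 2.197 × 17.780% = 39.063%.
On $2,000,000: 0.39063 × $2,000,000 = $781,260.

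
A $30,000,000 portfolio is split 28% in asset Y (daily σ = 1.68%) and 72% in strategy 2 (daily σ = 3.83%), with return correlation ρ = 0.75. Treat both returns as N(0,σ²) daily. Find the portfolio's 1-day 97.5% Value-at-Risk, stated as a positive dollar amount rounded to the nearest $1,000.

$1,838,000

σ_p² = 0.28²·1.68² + 0.72²·3.83² + 2·0.75·0.28·0.72·1.68·3.83 = 9.7714 (%²).
σ_p = √9.7714 = 3.126%.
At 97.5%, z = 1.960.
VaR = 1.960 × 3.126% = 6.127%; on $30,000,000 that is $1,838,100.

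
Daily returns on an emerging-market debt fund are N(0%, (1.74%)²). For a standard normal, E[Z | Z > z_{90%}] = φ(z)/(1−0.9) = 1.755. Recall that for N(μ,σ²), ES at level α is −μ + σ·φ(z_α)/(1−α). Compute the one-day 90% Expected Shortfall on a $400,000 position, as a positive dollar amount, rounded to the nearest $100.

ES = 1.74% × 1.755 = 3.054%.
On $400,000: 0.03054 × $400,000 = $12,216.

$12,200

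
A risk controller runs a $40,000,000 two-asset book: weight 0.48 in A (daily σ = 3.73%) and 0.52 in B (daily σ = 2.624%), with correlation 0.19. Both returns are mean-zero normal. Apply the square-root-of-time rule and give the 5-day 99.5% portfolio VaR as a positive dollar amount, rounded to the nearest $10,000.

$5,640,000

σ_p = √(0.48²·3.73² + 0.52²·2.624² + 2·0.19·0.48·0.52·3.73·2.624) = 2.449%.
σ_{5d} = 2.449% × √5 = 5.476%.
z(99.5%) = 2.576.
VaR = 2.576 × 5.476% = 14.106%; on $40,000,000 that is $5,642,400.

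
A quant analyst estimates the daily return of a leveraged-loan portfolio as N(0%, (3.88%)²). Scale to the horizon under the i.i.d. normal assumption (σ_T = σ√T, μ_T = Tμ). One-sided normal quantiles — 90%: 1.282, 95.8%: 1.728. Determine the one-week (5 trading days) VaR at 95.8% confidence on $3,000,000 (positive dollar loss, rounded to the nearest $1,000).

σ_{5d} = 3.88% × √5 = 8.676%.
VaR = 1.728 × 8.676% = 14.992%.
On $3,000,000: 0.14992 × $3,000,000 = $449,760.

$450,000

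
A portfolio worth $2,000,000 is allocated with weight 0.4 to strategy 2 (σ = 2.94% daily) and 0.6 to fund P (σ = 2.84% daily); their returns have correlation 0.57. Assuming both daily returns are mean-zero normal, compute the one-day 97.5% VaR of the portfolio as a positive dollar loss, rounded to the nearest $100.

$100,500

σ_p² = 0.4²·2.94² + 0.6²·2.84² + 2·0.57·0.4·0.6·2.94·2.84 = 6.5710 (%²).
σ_p = √6.5710 = 2.563%.
At 97.5%, z = 1.960.
VaR = 1.960 × 2.563% = 5.023%; on $2,000,000 that is $100,460.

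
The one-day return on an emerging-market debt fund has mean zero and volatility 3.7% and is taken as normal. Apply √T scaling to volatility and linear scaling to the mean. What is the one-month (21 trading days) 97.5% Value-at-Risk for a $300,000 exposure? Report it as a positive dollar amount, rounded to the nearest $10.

At 97.5%, z = 1.960.
σ_{21d} = 3.7% × √21 = 16.956%.
VaR = 1.960 × 16.956% = 33.234%.
On $300,000: 0.33234 × $300,000 = $99,702.

$99,700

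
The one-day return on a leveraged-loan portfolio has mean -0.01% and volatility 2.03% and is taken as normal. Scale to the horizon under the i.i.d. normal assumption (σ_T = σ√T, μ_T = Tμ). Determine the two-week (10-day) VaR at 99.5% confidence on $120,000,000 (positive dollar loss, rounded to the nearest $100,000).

$20,000,000

At 99.5%, z = 2.576.
σ_{10d} = 2.03% × √10 = 6.419%; μ_{10d} = 10 × -0.01% = -0.100%.
VaR = −(-0.100%) + 2.576 × 6.419% = 16.635%.
On $120,000,000: 0.16635 × $120,000,000 = $19,962,000.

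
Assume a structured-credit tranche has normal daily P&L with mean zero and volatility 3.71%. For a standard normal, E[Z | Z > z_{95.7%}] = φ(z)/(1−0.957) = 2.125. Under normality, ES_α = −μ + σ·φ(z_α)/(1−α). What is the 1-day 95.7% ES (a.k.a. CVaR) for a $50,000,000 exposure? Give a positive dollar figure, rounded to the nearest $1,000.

$3,942,000

ES = 3.71% × 2.125 = 7.884%.
On $50,000,000: 0.07884 × $50,000,000 = $3,942,000.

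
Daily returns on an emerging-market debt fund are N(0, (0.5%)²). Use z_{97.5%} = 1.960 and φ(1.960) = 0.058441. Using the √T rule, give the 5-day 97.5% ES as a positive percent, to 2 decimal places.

σ_{5d} = 0.5% × √5 = 1.118%.
ES multiplier = φ(z)/(1−α) = 0.058441/0.025 = 2.338.
ES = 1.118% × 2.338 = 2.614%.

2.61%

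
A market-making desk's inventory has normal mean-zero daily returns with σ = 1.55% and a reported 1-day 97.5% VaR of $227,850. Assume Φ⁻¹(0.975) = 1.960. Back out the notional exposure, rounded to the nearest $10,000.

VaR as a fraction of value: z·σ = 1.960 × 1.55% = 3.038%.
Position = $227,850 / 0.03038 = $7,500,000.

$7,500,000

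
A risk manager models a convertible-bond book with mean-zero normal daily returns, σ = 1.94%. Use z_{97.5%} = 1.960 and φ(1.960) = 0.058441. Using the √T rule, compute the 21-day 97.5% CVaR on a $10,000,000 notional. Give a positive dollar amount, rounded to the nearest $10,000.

σ_{21d} = 1.94% × √21 = 8.890%.
ES multiplier = φ(z)/(1−α) = 0.058441/0.025 = 2.338.
ES = 8.890% × 2.338 = 20.785%; on $10,000,000: $2,078,500.

$2,080,000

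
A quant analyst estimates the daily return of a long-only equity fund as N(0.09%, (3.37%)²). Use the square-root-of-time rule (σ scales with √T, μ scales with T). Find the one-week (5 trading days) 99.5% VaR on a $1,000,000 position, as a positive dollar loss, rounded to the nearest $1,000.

At 99.5%, z = 2.576.
σ_{5d} = 3.37% × √5 = 7.536%; μ_{5d} = 5 × 0.09% = 0.450%.
VaR = −(0.450%) + 2.576 × 7.536% = 18.963%.
On $1,000,000: 0.18963 × $1,000,000 = $189,630.

$190,000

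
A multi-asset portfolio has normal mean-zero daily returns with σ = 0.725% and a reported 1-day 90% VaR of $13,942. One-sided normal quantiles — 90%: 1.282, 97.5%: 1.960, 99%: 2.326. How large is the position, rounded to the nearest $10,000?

$1,500,000

VaR as a fraction of value: z·σ = 1.282 × 0.725% = 0.92945%.
Position = $13,942 / 0.0092945 = $1,500,027.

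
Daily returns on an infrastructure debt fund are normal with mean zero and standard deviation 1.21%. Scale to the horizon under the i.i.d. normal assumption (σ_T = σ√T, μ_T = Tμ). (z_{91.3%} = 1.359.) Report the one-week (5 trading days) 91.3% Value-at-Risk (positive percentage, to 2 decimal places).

σ_{5d} = 1.21% × √5 = 2.706%.
VaR = 1.359 × 2.706% = 3.677%.

3.68%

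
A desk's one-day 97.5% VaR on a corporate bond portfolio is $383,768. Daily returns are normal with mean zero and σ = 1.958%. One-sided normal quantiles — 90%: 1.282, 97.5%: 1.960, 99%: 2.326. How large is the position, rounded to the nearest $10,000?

VaR as a fraction of value: z·σ = 1.960 × 1.958% = 3.83768%.
Position = $383,768 / 0.0383768 = $10,000,000.

$10,000,000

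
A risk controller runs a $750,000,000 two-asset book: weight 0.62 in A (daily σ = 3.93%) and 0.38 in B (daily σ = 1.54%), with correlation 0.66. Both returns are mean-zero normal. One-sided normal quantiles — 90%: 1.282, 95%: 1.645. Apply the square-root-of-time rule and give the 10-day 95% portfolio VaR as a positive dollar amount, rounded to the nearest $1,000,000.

σ_p = √(0.62²·3.93² + 0.38²·1.54² + 2·0.66·0.62·0.38·3.93·1.54) = 2.857%.
σ_{10d} = 2.857% × √10 = 9.035%.
VaR = 1.645 × 9.035% = 14.863%; on $750,000,000 that is $111,472,500.

$111,000,000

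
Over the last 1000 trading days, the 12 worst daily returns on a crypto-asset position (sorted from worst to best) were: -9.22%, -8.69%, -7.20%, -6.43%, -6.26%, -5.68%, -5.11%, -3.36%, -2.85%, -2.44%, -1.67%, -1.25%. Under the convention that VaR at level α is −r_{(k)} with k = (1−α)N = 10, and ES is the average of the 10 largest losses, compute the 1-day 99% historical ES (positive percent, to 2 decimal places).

5.72%

The 10 worst returns sum to -57.24%.
ES = −(-57.24%) / 10 = 5.724% ≈ 5.72%.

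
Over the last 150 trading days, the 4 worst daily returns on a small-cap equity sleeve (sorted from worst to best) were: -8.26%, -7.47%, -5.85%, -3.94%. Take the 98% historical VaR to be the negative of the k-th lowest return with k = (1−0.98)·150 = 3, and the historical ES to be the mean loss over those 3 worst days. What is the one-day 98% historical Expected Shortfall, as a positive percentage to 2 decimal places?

The 3 worst returns sum to -21.58%.
ES = −(-21.58%) / 3 = 7.1933…% ≈ 7.19%.

7.19%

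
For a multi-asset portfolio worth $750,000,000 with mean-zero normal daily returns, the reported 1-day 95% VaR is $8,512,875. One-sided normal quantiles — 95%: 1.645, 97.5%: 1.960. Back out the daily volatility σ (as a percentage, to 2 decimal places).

VaR as a fraction: $8,512,875 / $750,000,000 = 1.135%.
σ = VaR / z = 1.135% / 1.645 = 0.690%.

0.69%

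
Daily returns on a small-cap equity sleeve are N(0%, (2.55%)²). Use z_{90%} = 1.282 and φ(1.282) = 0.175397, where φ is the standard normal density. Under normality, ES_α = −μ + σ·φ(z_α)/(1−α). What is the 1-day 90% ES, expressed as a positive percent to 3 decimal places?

Tail multiplier: φ(z)/(1−α) = 0.175397 / 0.1 = 1.754.
ES = 2.55% × 1.754 = 4.473%.

4.473%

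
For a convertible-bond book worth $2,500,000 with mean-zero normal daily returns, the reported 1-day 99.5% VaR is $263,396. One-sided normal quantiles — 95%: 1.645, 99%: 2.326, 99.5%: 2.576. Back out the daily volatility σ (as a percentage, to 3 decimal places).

VaR as a fraction: $263,396 / $2,500,000 = 10.536%.
σ = VaR / z = 10.536% / 2.576 = 4.090%.

4.090%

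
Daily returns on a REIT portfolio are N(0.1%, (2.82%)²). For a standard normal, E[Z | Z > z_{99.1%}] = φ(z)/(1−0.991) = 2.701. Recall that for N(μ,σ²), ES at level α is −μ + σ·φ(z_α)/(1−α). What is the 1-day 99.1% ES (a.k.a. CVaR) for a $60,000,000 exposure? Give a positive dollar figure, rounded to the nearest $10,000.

$4,510,000

ES = −(0.1%) + 2.82% × 2.701 = 7.517%.
On $60,000,000: 0.07517 × $60,000,000 = $4,510,200.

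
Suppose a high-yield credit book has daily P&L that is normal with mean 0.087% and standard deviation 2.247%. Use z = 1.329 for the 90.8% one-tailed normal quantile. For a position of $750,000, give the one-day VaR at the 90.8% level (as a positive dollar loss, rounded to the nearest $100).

VaR = −μ + z·σ = −(0.087%) + 1.329 × 2.247% = 2.899%.
On $750,000: 0.02899 × $750,000 = $21,742.

$21,700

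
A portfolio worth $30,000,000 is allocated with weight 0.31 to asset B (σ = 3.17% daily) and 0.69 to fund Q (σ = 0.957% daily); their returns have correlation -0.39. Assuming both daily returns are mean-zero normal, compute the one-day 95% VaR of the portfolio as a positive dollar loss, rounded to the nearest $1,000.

$467,000

σ_p² = 0.31²·3.17² + 0.69²·0.957² + 2·-0.39·0.31·0.69·3.17·0.957 = 0.8956 (%²).
σ_p = √0.8956 = 0.946%.
At 95%, z = 1.645.
VaR = 1.645 × 0.946% = 1.556%; on $30,000,000 that is $466,800.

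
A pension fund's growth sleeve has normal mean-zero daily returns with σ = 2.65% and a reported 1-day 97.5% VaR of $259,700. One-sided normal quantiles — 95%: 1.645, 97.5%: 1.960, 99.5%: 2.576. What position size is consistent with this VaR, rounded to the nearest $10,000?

VaR as a fraction of value: z·σ = 1.960 × 2.65% = 5.194%.
Position = $259,700 / 0.05194 = $5,000,000.

$5,000,000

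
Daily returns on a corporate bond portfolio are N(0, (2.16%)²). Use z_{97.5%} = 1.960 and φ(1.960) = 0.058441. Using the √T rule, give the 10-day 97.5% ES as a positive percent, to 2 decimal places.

σ_{10d} = 2.16% × √10 = 6.831%.
ES multiplier = φ(z)/(1−α) = 0.058441/0.025 = 2.338.
ES = 6.831% × 2.338 = 15.971%.

15.97%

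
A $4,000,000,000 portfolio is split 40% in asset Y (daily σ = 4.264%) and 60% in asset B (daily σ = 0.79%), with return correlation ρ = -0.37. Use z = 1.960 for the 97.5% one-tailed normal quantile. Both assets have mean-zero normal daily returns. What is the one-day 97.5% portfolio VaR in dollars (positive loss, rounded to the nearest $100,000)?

$124,800,000

σ_p² = 0.4²·4.264² + 0.6²·0.79² + 2·-0.37·0.4·0.6·4.264·0.79 = 2.5355 (%²).
σ_p = √2.5355 = 1.592%.
VaR = 1.960 × 1.592% = 3.120%; on $4,000,000,000 that is $124,800,000.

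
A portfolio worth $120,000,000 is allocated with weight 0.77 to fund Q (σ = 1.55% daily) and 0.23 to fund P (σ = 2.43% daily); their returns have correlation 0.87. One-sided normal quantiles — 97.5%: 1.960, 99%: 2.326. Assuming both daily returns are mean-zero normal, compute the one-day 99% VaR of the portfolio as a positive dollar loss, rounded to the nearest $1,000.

σ_p² = 0.77²·1.55² + 0.23²·2.43² + 2·0.87·0.77·0.23·1.55·2.43 = 2.8975 (%²).
σ_p = √2.8975 = 1.702%.
VaR = 2.326 × 1.702% = 3.959%; on $120,000,000 that is $4,750,800.

$4,751,000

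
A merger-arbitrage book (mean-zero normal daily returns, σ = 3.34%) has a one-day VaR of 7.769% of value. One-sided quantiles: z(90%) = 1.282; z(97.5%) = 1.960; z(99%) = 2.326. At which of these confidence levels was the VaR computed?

99%

Implied z = VaR/σ = 7.769 / 3.34 = 2.326.
This matches z(99%) = 2.326.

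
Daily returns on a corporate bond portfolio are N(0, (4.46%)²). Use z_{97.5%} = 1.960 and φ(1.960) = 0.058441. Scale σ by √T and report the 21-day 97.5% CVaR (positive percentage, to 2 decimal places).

47.78%

σ_{21d} = 4.46% × √21 = 20.438%.
ES multiplier = φ(z)/(1−α) = 0.058441/0.025 = 2.338.
ES = 20.438% × 2.338 = 47.784%.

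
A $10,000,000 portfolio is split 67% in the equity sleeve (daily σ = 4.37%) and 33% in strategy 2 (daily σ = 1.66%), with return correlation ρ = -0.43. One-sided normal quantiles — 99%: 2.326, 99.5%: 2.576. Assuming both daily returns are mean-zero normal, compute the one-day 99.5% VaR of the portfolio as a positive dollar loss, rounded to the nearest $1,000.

$705,000

σ_p² = 0.67²·4.37² + 0.33²·1.66² + 2·-0.43·0.67·0.33·4.37·1.66 = 7.4933 (%²).
σ_p = √7.4933 = 2.737%.
VaR = 2.576 × 2.737% = 7.051%; on $10,000,000 that is $705,100.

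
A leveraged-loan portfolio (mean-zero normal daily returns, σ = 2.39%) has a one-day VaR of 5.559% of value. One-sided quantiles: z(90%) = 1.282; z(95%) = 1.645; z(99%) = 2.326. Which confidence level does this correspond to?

99%

Implied z = VaR/σ = 5.559 / 2.39 = 2.326.
This matches z(99%) = 2.326.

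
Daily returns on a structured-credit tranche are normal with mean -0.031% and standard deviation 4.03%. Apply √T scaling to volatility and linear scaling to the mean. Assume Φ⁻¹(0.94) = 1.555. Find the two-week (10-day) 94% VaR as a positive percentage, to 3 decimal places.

20.127%

σ_{10d} = 4.03% × √10 = 12.744%; μ_{10d} = 10 × -0.031% = -0.310%.
VaR = −(-0.310%) + 1.555 × 12.744% = 20.127%.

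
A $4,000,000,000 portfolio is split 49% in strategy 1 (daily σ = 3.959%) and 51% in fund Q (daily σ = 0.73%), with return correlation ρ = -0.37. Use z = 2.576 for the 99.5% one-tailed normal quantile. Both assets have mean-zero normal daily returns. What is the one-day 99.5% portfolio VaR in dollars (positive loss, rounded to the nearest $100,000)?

$189,100,000

σ_p² = 0.49²·3.959² + 0.51²·0.73² + 2·-0.37·0.49·0.51·3.959·0.73 = 3.3674 (%²).
σ_p = √3.3674 = 1.835%.
VaR = 2.576 × 1.835% = 4.727%; on $4,000,000,000 that is $189,080,000.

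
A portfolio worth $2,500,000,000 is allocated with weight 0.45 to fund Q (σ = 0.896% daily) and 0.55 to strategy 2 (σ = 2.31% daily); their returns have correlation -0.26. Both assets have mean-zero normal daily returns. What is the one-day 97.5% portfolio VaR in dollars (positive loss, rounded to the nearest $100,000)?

$60,200,000

σ_p² = 0.45²·0.896² + 0.55²·2.31² + 2·-0.26·0.45·0.55·0.896·2.31 = 1.5104 (%²).
σ_p = √1.5104 = 1.229%.
At 97.5%, z = 1.960.
VaR = 1.960 × 1.229% = 2.409%; on $2,500,000,000 that is $60,225,000.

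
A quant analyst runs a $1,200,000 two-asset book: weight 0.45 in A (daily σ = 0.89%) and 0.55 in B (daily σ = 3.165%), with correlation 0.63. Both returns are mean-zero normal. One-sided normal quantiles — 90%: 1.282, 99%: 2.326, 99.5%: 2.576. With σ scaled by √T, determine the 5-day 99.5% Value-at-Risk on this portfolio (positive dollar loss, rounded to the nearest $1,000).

$139,000

σ_p = √(0.45²·0.89² + 0.55²·3.165² + 2·0.63·0.45·0.55·0.89·3.165) = 2.017%.
σ_{5d} = 2.017% × √5 = 4.510%.
VaR = 2.576 × 4.510% = 11.618%; on $1,200,000 that is $139,416.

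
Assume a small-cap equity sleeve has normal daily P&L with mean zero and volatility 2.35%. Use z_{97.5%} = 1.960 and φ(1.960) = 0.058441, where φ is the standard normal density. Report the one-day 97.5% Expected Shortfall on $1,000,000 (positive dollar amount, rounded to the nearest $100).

$54,900

Tail multiplier: φ(z)/(1−α) = 0.058441 / 0.025 = 2.338.
ES = 2.35% × 2.338 = 5.494%.
On $1,000,000: 0.05494 × $1,000,000 = $54,940.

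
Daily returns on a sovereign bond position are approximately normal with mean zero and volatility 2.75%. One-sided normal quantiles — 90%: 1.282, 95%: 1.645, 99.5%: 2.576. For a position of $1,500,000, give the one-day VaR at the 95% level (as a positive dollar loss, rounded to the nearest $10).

VaR = z·σ = 1.645 × 2.75% = 4.524%.
On $1,500,000: 0.04524 × $1,500,000 = $67,860.

$67,860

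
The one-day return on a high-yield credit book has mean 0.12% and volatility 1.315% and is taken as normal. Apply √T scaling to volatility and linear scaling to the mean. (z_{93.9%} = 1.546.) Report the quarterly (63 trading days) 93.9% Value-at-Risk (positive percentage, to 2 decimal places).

σ_{63d} = 1.315% × √63 = 10.437%; μ_{63d} = 63 × 0.12% = 7.560%.
VaR = −(7.560%) + 1.546 × 10.437% = 8.576%.

8.58%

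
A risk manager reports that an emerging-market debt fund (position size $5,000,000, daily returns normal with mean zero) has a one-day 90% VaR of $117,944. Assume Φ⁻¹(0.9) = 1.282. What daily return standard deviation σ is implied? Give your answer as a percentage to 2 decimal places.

1.84%

VaR as a fraction: $117,944 / $5,000,000 = 2.359%.
σ = VaR / z = 2.359% / 1.282 = 1.840%.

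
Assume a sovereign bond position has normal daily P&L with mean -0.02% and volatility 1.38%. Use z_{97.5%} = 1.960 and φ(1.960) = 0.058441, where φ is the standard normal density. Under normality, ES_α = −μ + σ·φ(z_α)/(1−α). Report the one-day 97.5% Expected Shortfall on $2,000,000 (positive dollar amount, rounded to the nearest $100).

Tail multiplier: φ(z)/(1−α) = 0.058441 / 0.025 = 2.338.
ES = −(-0.02%) + 1.38% × 2.338 = 3.246%.
On $2,000,000: 0.03246 × $2,000,000 = $64,920.

$64,900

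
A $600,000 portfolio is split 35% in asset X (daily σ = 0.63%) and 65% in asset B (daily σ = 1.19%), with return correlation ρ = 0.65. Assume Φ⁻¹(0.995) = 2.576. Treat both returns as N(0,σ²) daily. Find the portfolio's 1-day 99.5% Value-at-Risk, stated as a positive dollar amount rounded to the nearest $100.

σ_p² = 0.35²·0.63² + 0.65²·1.19² + 2·0.65·0.35·0.65·0.63·1.19 = 0.8686 (%²).
σ_p = √0.8686 = 0.932%.
VaR = 2.576 × 0.932% = 2.401%; on $600,000 that is $14,406.

$14,400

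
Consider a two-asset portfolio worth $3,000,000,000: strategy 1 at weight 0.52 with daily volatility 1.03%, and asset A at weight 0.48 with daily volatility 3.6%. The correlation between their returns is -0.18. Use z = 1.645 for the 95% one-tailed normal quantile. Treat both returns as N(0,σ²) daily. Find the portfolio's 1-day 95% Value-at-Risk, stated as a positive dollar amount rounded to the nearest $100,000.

σ_p² = 0.52²·1.03² + 0.48²·3.6² + 2·-0.18·0.52·0.48·1.03·3.6 = 2.9397 (%²).
σ_p = √2.9397 = 1.715%.
VaR = 1.645 × 1.715% = 2.821%; on $3,000,000,000 that is $84,630,000.

$84,600,000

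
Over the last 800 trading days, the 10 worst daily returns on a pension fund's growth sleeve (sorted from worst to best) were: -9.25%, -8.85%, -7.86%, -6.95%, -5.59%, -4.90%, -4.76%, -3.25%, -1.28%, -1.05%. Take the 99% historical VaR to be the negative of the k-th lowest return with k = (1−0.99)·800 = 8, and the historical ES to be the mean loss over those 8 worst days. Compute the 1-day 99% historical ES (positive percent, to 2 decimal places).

The 8 worst returns sum to -51.41%.
ES = −(-51.41%) / 8 = 6.42625% ≈ 6.43%.

6.43%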